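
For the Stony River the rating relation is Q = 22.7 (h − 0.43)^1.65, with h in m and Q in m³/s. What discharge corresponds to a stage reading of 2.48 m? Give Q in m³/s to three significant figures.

74.2 m³/s

Q = 22.7 × (2.48 − 0.43)^1.65 = 22.7 × 2.05^1.65 = 74.20 m³/s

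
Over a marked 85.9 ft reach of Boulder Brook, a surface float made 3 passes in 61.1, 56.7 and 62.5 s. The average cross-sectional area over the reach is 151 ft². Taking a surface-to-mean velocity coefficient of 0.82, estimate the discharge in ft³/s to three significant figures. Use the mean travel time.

t̄ = (61.1 + 56.7 + 62.5) / 3 = 60.1 s
v_surface = L / t̄ = 85.9 / 60.1 = 1.429 ft/s
v_mean = 0.82 × 1.429 = 1.172 ft/s
Q = A × v_mean = 151 × 1.172 = 177.0 ft³/s

177 ft³/s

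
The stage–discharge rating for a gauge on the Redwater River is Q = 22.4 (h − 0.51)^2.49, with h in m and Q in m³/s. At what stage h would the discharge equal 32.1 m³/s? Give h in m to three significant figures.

1.67 m

h − h₀ = (Q/C)^(1/b) = (32.1/22.4)^(1/2.49) = 1.155 m
h = 0.51 + 1.155 = 1.665 m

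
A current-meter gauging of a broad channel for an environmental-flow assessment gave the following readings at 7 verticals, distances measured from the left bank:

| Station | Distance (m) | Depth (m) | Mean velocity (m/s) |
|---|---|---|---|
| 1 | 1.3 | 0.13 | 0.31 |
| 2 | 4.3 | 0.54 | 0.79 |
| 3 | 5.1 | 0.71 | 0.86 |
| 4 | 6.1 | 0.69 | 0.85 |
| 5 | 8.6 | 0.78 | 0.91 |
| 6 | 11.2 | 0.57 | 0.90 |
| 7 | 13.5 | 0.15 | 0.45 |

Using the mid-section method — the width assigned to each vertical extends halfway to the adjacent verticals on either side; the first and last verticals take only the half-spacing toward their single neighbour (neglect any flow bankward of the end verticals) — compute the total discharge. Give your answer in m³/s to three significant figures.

5.59 m³/s

w_1 = (4.3 − 1.3)/2 = 1.5 m; q_1 = 0.31 × 0.13 × 1.5 = 0.06045 m³/s
w_2 = (5.1 − 1.3)/2 = 1.9 m; q_2 = 0.79 × 0.54 × 1.9 = 0.8105 m³/s
w_3 = (6.1 − 4.3)/2 = 0.9 m; q_3 = 0.86 × 0.71 × 0.9 = 0.5495 m³/s
w_4 = (8.6 − 5.1)/2 = 1.75 m; q_4 = 0.85 × 0.69 × 1.75 = 1.026 m³/s
w_5 = (11.2 − 6.1)/2 = 2.55 m; q_5 = 0.91 × 0.78 × 2.55 = 1.810 m³/s
w_6 = (13.5 − 8.6)/2 = 2.45 m; q_6 = 0.90 × 0.57 × 2.45 = 1.257 m³/s
w_7 = (13.5 − 11.2)/2 = 1.15 m; q_7 = 0.45 × 0.15 × 1.15 = 0.07763 m³/s
Q = Σ qᵢ = 5.591 m³/s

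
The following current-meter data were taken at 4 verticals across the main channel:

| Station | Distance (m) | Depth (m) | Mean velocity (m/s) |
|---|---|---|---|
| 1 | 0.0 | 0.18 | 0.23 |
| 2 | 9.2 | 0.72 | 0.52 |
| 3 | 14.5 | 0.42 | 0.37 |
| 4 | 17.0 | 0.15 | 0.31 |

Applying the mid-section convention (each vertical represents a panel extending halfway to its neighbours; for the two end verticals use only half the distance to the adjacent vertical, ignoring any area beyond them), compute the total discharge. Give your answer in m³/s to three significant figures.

w_1 = (9.2 − 0.0)/2 = 4.6 m; q_1 = 0.23 × 0.18 × 4.6 = 0.1904 m³/s
w_2 = (14.5 − 0.0)/2 = 7.25 m; q_2 = 0.52 × 0.72 × 7.25 = 2.714 m³/s
w_3 = (17.0 − 9.2)/2 = 3.9 m; q_3 = 0.37 × 0.42 × 3.9 = 0.6061 m³/s
w_4 = (17.0 − 14.5)/2 = 1.25 m; q_4 = 0.31 × 0.15 × 1.25 = 0.05813 m³/s
Q = Σ qᵢ = 3.569 m³/s

3.57 m³/s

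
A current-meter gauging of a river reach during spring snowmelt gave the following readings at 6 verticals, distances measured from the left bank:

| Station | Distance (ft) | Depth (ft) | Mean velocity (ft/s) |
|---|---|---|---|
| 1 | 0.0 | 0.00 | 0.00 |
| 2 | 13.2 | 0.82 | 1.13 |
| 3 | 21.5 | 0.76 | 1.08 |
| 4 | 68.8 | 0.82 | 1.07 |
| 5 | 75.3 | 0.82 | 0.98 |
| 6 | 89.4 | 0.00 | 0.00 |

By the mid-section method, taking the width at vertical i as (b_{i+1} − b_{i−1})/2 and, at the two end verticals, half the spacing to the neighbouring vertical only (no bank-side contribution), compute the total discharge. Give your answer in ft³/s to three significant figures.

64.7 ft³/s

w_2 = (21.5 − 0.0)/2 = 10.75 ft; q_2 = 1.13 × 0.82 × 10.75 = 9.961 ft³/s
w_3 = (68.8 − 13.2)/2 = 27.8 ft; q_3 = 1.08 × 0.76 × 27.8 = 22.82 ft³/s
w_4 = (75.3 − 21.5)/2 = 26.9 ft; q_4 = 1.07 × 0.82 × 26.9 = 23.60 ft³/s
w_5 = (89.4 − 68.8)/2 = 10.3 ft; q_5 = 0.98 × 0.82 × 10.3 = 8.277 ft³/s
Stations 1, 6 contribute zero (depth or velocity is 0).
Q = Σ qᵢ = 64.66 ft³/s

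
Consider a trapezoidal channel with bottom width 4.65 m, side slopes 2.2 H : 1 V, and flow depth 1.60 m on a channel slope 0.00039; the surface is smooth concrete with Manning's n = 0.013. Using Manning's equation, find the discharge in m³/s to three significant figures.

20.6 m³/s

A = (b + z·y)·y = (4.65 + 2.2×1.60)×1.60 = 13.07 m²
P = b + 2y√(1+z²) = 4.65 + 2×1.60×√(1+2.2²) = 12.38 m
R = A/P = 13.07/12.38 = 1.056 m
Q = (1/n)·A·R^(2/3)·S^(1/2) = (1/0.013) × 13.07 × 1.056^(2/3) × 0.00039^(1/2) = 20.59 m³/s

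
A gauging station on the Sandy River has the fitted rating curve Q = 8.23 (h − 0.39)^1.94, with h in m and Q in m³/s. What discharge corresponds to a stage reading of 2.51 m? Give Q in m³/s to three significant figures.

35.4 m³/s

Q = 8.23 × (2.51 − 0.39)^1.94 = 8.23 × 2.12^1.94 = 35.36 m³/s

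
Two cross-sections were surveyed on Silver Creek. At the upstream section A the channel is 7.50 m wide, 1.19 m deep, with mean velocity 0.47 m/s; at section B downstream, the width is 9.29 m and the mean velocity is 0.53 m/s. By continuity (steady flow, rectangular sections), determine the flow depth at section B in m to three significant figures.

0.852 m

Q = A₁V₁ = (7.50×1.19) × 0.47 = 4.195 m³/s
d₂ = Q/(b₂ V₂) = 4.195/(9.29×0.53) = 0.8520 m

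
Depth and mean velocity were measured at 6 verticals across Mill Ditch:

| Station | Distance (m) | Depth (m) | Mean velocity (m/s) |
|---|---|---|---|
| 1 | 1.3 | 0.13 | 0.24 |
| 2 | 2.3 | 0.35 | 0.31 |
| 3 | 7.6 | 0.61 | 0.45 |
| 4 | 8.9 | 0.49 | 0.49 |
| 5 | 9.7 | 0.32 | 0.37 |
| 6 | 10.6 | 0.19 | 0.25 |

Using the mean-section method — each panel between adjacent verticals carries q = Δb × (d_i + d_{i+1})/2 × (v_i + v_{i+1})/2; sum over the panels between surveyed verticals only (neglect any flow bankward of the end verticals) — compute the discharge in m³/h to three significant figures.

Panel 1-2: Δb = 1 m, d̄ = (0.13+0.35)/2 = 0.24, v̄ = (0.24+0.31)/2 = 0.275 → q = 1×0.24×0.275 = 0.06600 m³/s
Panel 2-3: Δb = 5.3 m, d̄ = (0.35+0.61)/2 = 0.48, v̄ = (0.31+0.45)/2 = 0.38 → q = 5.3×0.48×0.38 = 0.9667 m³/s
Panel 3-4: Δb = 1.3 m, d̄ = (0.61+0.49)/2 = 0.55, v̄ = (0.45+0.49)/2 = 0.47 → q = 1.3×0.55×0.47 = 0.3361 m³/s
Panel 4-5: Δb = 0.8 m, d̄ = (0.49+0.32)/2 = 0.405, v̄ = (0.49+0.37)/2 = 0.43 → q = 0.8×0.405×0.43 = 0.1393 m³/s
Panel 5-6: Δb = 0.9 m, d̄ = (0.32+0.19)/2 = 0.255, v̄ = (0.37+0.25)/2 = 0.31 → q = 0.9×0.255×0.31 = 0.07115 m³/s
Q = Σ q = 1.579 m³/s
= 1.579 × 3600 = 5685 m³/h

5690 m³/h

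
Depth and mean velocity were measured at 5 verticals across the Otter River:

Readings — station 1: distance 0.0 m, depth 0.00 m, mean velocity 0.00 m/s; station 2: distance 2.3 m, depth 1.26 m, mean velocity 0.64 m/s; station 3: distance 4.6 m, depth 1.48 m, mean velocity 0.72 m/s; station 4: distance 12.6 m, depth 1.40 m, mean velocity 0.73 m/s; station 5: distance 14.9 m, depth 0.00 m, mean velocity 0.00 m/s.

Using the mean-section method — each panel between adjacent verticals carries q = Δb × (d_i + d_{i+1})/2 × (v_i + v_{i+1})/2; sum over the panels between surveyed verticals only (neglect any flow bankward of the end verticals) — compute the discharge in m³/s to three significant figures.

11.5 m³/s

Panel 1-2: Δb = 2.3 m, d̄ = (0.00+1.26)/2 = 0.63, v̄ = (0.00+0.64)/2 = 0.32 → q = 2.3×0.63×0.32 = 0.4637 m³/s
Panel 2-3: Δb = 2.3 m, d̄ = (1.26+1.48)/2 = 1.37, v̄ = (0.64+0.72)/2 = 0.68 → q = 2.3×1.37×0.68 = 2.143 m³/s
Panel 3-4: Δb = 8 m, d̄ = (1.48+1.40)/2 = 1.44, v̄ = (0.72+0.73)/2 = 0.725 → q = 8×1.44×0.725 = 8.352 m³/s
Panel 4-5: Δb = 2.3 m, d̄ = (1.40+0.00)/2 = 0.7, v̄ = (0.73+0.00)/2 = 0.365 → q = 2.3×0.7×0.365 = 0.5877 m³/s
Q = Σ q = 11.55 m³/s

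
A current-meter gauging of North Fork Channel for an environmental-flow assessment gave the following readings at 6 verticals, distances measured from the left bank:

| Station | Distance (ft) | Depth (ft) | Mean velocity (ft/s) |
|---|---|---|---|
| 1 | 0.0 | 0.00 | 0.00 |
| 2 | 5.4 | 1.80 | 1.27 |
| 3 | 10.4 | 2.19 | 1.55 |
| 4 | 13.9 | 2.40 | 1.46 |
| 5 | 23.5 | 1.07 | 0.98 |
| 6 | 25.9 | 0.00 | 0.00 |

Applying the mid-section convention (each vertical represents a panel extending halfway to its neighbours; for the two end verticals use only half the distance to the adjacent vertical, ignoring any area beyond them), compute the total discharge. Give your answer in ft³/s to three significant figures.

w_2 = (10.4 − 0.0)/2 = 5.2 ft; q_2 = 1.27 × 1.80 × 5.2 = 11.89 ft³/s
w_3 = (13.9 − 5.4)/2 = 4.25 ft; q_3 = 1.55 × 2.19 × 4.25 = 14.43 ft³/s
w_4 = (23.5 − 10.4)/2 = 6.55 ft; q_4 = 1.46 × 2.40 × 6.55 = 22.95 ft³/s
w_5 = (25.9 − 13.9)/2 = 6 ft; q_5 = 0.98 × 1.07 × 6 = 6.292 ft³/s
Stations 1, 6 contribute zero (depth or velocity is 0).
Q = Σ qᵢ = 55.56 ft³/s

55.6 ft³/s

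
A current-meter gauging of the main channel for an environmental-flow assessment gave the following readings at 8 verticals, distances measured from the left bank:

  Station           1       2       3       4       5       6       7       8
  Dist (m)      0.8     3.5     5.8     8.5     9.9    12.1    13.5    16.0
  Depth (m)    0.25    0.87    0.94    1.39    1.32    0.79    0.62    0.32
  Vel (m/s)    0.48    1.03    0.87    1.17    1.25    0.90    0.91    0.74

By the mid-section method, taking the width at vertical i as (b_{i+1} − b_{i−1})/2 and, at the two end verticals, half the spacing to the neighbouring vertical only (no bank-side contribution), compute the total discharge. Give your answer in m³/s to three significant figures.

13.4 m³/s

w_1 = (3.5 − 0.8)/2 = 1.35 m; q_1 = 0.48 × 0.25 × 1.35 = 0.1620 m³/s
w_2 = (5.8 − 0.8)/2 = 2.5 m; q_2 = 1.03 × 0.87 × 2.5 = 2.240 m³/s
w_3 = (8.5 − 3.5)/2 = 2.5 m; q_3 = 0.87 × 0.94 × 2.5 = 2.045 m³/s
w_4 = (9.9 − 5.8)/2 = 2.05 m; q_4 = 1.17 × 1.39 × 2.05 = 3.334 m³/s
w_5 = (12.1 − 8.5)/2 = 1.8 m; q_5 = 1.25 × 1.32 × 1.8 = 2.970 m³/s
w_6 = (13.5 − 9.9)/2 = 1.8 m; q_6 = 0.90 × 0.79 × 1.8 = 1.280 m³/s
w_7 = (16.0 − 12.1)/2 = 1.95 m; q_7 = 0.91 × 0.62 × 1.95 = 1.100 m³/s
w_8 = (16.0 − 13.5)/2 = 1.25 m; q_8 = 0.74 × 0.32 × 1.25 = 0.2960 m³/s
Q = Σ qᵢ = 13.43 m³/s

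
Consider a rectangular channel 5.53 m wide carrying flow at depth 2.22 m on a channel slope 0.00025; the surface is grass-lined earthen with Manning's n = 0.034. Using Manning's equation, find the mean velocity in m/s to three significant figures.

A = b·y = 5.53 × 2.22 = 12.28 m²
P = b + 2y = 5.53 + 2×2.22 = 9.970 m
R = A/P = 12.28/9.970 = 1.231 m
Q = (1/n)·A·R^(2/3)·S^(1/2) = (1/0.034) × 12.28 × 1.231^(2/3) × 0.00025^(1/2) = 6.559 m³/s
V = Q/A = 6.559/12.28 = 0.5343 m/s

0.534 m/s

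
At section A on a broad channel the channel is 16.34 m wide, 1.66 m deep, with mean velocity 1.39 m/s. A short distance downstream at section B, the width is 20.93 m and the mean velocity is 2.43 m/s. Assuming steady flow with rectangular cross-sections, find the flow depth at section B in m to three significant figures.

0.741 m

Q = A₁V₁ = (16.34×1.66) × 1.39 = 37.70 m³/s
d₂ = Q/(b₂ V₂) = 37.70/(20.93×2.43) = 0.7413 m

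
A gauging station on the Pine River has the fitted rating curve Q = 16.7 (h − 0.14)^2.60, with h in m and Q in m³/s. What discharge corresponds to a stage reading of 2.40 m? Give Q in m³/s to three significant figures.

139 m³/s

Q = 16.7 × (2.40 − 0.14)^2.60 = 16.7 × 2.26^2.60 = 139.1 m³/s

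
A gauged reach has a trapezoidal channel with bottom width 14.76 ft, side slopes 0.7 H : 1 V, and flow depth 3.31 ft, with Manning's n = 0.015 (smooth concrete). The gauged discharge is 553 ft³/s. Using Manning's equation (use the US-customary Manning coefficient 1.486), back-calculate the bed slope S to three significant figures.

0.00291

A = (b + z·y)·y = (14.76 + 0.7×3.31)×3.31 = 56.52 ft²
P = b + 2y√(1+z²) = 14.76 + 2×3.31×√(1+0.7²) = 22.84 ft
R = A/P = 56.52/22.84 = 2.475 ft
S = (Q·n / (1.486·A·R^(2/3)))² = (553×0.015 / (1.486×56.52×1.830))² = 0.002913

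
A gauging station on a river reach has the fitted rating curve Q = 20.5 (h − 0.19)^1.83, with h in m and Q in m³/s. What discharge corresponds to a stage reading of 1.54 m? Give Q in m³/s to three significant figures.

35.5 m³/s

Q = 20.5 × (1.54 − 0.19)^1.83 = 20.5 × 1.35^1.83 = 35.50 m³/s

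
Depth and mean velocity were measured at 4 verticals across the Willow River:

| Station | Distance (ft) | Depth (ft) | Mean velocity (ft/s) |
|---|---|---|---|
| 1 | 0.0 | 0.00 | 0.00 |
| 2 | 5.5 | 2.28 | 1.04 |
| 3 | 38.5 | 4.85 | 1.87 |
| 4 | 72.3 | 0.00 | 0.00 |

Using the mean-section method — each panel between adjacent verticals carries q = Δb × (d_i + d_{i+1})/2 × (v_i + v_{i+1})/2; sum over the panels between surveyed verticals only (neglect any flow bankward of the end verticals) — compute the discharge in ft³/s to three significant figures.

251 ft³/s

Panel 1-2: Δb = 5.5 ft, d̄ = (0.00+2.28)/2 = 1.14, v̄ = (0.00+1.04)/2 = 0.52 → q = 5.5×1.14×0.52 = 3.260 ft³/s
Panel 2-3: Δb = 33 ft, d̄ = (2.28+4.85)/2 = 3.565, v̄ = (1.04+1.87)/2 = 1.455 → q = 33×3.565×1.455 = 171.2 ft³/s
Panel 3-4: Δb = 33.8 ft, d̄ = (4.85+0.00)/2 = 2.425, v̄ = (1.87+0.00)/2 = 0.935 → q = 33.8×2.425×0.935 = 76.64 ft³/s
Q = Σ q = 251.1 ft³/s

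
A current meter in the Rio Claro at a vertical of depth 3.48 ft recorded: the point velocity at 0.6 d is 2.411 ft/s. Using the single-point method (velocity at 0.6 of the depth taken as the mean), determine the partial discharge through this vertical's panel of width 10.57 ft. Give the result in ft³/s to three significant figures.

v̄ = v₀.₆ = 2.411 ft/s
q = v̄ × d × w = 2.411 × 3.48 × 10.57 = 88.69 ft³/s

88.7 ft³/s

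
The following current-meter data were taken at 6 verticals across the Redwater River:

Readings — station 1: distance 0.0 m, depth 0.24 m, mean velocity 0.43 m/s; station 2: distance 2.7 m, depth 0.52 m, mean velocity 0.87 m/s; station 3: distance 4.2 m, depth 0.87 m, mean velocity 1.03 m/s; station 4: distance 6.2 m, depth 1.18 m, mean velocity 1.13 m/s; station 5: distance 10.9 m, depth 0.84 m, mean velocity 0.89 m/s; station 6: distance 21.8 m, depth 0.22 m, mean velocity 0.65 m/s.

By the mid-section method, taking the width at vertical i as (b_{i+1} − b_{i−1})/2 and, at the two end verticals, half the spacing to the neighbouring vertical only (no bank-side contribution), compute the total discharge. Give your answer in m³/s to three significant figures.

13.7 m³/s

w_1 = (2.7 − 0.0)/2 = 1.35 m; q_1 = 0.43 × 0.24 × 1.35 = 0.1393 m³/s
w_2 = (4.2 − 0.0)/2 = 2.1 m; q_2 = 0.87 × 0.52 × 2.1 = 0.9500 m³/s
w_3 = (6.2 − 2.7)/2 = 1.75 m; q_3 = 1.03 × 0.87 × 1.75 = 1.568 m³/s
w_4 = (10.9 − 4.2)/2 = 3.35 m; q_4 = 1.13 × 1.18 × 3.35 = 4.467 m³/s
w_5 = (21.8 − 6.2)/2 = 7.8 m; q_5 = 0.89 × 0.84 × 7.8 = 5.831 m³/s
w_6 = (21.8 − 10.9)/2 = 5.45 m; q_6 = 0.65 × 0.22 × 5.45 = 0.7794 m³/s
Q = Σ qᵢ = 13.74 m³/s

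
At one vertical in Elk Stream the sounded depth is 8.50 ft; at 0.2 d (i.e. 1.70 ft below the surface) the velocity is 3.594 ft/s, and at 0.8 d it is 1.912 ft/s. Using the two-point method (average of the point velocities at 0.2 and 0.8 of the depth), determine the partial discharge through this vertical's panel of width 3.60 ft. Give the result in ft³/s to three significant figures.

84.2 ft³/s

v̄ = (3.594 + 1.912) / 2 = 2.753 ft/s
q = v̄ × d × w = 2.753 × 8.50 × 3.60 = 84.24 ft³/s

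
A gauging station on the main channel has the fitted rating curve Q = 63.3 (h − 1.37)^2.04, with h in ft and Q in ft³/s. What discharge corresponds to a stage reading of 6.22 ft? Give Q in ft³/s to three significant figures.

Q = 63.3 × (6.22 − 1.37)^2.04 = 63.3 × 4.85^2.04 = 1586 ft³/s

1590 ft³/s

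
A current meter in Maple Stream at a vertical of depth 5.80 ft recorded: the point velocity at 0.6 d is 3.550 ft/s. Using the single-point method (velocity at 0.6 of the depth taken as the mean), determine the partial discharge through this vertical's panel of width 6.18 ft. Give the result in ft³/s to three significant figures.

127 ft³/s

v̄ = v₀.₆ = 3.550 ft/s
q = v̄ × d × w = 3.550 × 5.80 × 6.18 = 127.2 ft³/s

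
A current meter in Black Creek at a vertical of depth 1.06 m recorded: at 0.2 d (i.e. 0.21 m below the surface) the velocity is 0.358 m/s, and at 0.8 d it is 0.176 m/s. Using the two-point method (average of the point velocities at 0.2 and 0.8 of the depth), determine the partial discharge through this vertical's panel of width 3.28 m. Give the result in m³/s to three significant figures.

v̄ = (0.358 + 0.176) / 2 = 0.2670 m/s
q = v̄ × d × w = 0.2670 × 1.06 × 3.28 = 0.9283 m³/s

0.928 m³/s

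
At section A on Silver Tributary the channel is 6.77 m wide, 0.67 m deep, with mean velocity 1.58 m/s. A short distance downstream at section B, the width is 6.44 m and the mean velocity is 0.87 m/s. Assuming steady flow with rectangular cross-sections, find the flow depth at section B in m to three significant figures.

Q = A₁V₁ = (6.77×0.67) × 1.58 = 7.167 m³/s
d₂ = Q/(b₂ V₂) = 7.167/(6.44×0.87) = 1.279 m

1.28 m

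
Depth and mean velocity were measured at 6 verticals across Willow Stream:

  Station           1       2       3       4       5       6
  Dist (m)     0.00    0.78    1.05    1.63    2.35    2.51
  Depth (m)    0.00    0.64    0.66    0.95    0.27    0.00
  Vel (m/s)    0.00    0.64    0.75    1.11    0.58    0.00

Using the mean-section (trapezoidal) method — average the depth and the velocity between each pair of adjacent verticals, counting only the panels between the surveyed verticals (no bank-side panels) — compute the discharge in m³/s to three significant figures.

1.01 m³/s

Panel 1-2: Δb = 0.78 m, d̄ = (0.00+0.64)/2 = 0.32, v̄ = (0.00+0.64)/2 = 0.32 → q = 0.78×0.32×0.32 = 0.07987 m³/s
Panel 2-3: Δb = 0.27 m, d̄ = (0.64+0.66)/2 = 0.65, v̄ = (0.64+0.75)/2 = 0.695 → q = 0.27×0.65×0.695 = 0.1220 m³/s
Panel 3-4: Δb = 0.58 m, d̄ = (0.66+0.95)/2 = 0.805, v̄ = (0.75+1.11)/2 = 0.93 → q = 0.58×0.805×0.93 = 0.4342 m³/s
Panel 4-5: Δb = 0.72 m, d̄ = (0.95+0.27)/2 = 0.61, v̄ = (1.11+0.58)/2 = 0.845 → q = 0.72×0.61×0.845 = 0.3711 m³/s
Panel 5-6: Δb = 0.16 m, d̄ = (0.27+0.00)/2 = 0.135, v̄ = (0.58+0.00)/2 = 0.29 → q = 0.16×0.135×0.29 = 0.006264 m³/s
Q = Σ q = 1.013 m³/s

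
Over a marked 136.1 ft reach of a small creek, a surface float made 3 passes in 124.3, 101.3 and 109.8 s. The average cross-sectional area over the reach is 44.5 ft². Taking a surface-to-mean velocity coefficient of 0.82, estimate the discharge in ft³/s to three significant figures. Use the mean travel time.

44.4 ft³/s

t̄ = (124.3 + 101.3 + 109.8) / 3 = 111.8 s
v_surface = L / t̄ = 136.1 / 111.8 = 1.217 ft/s
v_mean = 0.82 × 1.217 = 0.9982 ft/s
Q = A × v_mean = 44.5 × 0.9982 = 44.42 ft³/s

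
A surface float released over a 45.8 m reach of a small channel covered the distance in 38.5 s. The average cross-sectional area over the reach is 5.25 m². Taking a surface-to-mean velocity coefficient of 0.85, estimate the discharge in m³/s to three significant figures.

v_surface = L / t̄ = 45.8 / 38.5 = 1.190 m/s
v_mean = 0.85 × 1.190 = 1.011 m/s
Q = A × v_mean = 5.25 × 1.011 = 5.309 m³/s

5.31 m³/s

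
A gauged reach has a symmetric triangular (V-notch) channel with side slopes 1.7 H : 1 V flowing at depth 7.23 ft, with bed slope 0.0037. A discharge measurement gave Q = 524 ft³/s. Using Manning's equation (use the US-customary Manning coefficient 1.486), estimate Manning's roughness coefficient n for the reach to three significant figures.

A = z·y² = 1.7×7.23² = 88.86 ft²
P = 2y√(1+z²) = 2×7.23×√(1+1.7²) = 28.52 ft
R = A/P = 88.86/28.52 = 3.116 ft
n = (1.486/Q)·A·R^(2/3)·S^(1/2) = (1.486/524) × 88.86 × 2.133 × 0.06083 = 0.03270

0.0327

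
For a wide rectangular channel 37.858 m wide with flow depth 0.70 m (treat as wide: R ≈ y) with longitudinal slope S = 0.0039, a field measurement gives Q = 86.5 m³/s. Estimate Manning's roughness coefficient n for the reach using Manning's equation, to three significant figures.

A = b·y = 37.858 × 0.70 = 26.50 m²
Wide channel: R ≈ y = 0.70 m
n = (1/Q)·A·R^(2/3)·S^(1/2) = (1/86.5) × 26.50 × 0.7884 × 0.06245 = 0.01508

0.0151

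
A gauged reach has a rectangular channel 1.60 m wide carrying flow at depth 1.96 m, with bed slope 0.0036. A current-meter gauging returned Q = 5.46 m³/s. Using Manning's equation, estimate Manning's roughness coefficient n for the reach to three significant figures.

0.0236

A = b·y = 1.60 × 1.96 = 3.136 m²
P = b + 2y = 1.60 + 2×1.96 = 5.520 m
R = A/P = 3.136/5.520 = 0.5681 m
n = (1/Q)·A·R^(2/3)·S^(1/2) = (1/5.46) × 3.136 × 0.6859 × 0.06000 = 0.02364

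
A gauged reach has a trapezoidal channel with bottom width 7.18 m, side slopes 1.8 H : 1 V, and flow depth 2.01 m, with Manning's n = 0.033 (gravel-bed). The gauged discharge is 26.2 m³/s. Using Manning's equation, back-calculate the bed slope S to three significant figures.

A = (b + z·y)·y = (7.18 + 1.8×2.01)×2.01 = 21.70 m²
P = b + 2y√(1+z²) = 7.18 + 2×2.01×√(1+1.8²) = 15.46 m
R = A/P = 21.70/15.46 = 1.404 m
S = (Q·n / (1·A·R^(2/3)))² = (26.2×0.033 / (1×21.70×1.254))² = 0.001009

0.00101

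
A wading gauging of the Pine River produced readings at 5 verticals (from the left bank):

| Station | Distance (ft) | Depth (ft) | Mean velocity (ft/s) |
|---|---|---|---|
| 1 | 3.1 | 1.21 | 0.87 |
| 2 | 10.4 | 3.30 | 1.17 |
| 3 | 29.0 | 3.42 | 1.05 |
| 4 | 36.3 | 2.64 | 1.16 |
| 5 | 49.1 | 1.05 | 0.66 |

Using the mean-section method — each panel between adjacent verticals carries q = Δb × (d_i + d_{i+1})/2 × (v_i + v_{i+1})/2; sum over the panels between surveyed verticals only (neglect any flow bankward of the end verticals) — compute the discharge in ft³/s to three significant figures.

132 ft³/s

Panel 1-2: Δb = 7.3 ft, d̄ = (1.21+3.30)/2 = 2.255, v̄ = (0.87+1.17)/2 = 1.02 → q = 7.3×2.255×1.02 = 16.79 ft³/s
Panel 2-3: Δb = 18.6 ft, d̄ = (3.30+3.42)/2 = 3.36, v̄ = (1.17+1.05)/2 = 1.11 → q = 18.6×3.36×1.11 = 69.37 ft³/s
Panel 3-4: Δb = 7.3 ft, d̄ = (3.42+2.64)/2 = 3.03, v̄ = (1.05+1.16)/2 = 1.105 → q = 7.3×3.03×1.105 = 24.44 ft³/s
Panel 4-5: Δb = 12.8 ft, d̄ = (2.64+1.05)/2 = 1.845, v̄ = (1.16+0.66)/2 = 0.91 → q = 12.8×1.845×0.91 = 21.49 ft³/s
Q = Σ q = 132.1 ft³/s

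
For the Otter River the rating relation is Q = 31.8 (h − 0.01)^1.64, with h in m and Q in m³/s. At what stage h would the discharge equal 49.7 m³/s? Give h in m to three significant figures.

h − h₀ = (Q/C)^(1/b) = (49.7/31.8)^(1/1.64) = 1.313 m
h = 0.01 + 1.313 = 1.323 m

1.32 m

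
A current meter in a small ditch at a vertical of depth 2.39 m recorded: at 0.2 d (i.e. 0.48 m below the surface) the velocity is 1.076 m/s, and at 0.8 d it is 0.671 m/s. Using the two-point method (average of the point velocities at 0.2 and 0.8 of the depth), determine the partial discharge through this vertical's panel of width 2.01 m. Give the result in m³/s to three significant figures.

v̄ = (1.076 + 0.671) / 2 = 0.8735 m/s
q = v̄ × d × w = 0.8735 × 2.39 × 2.01 = 4.196 m³/s

4.20 m³/s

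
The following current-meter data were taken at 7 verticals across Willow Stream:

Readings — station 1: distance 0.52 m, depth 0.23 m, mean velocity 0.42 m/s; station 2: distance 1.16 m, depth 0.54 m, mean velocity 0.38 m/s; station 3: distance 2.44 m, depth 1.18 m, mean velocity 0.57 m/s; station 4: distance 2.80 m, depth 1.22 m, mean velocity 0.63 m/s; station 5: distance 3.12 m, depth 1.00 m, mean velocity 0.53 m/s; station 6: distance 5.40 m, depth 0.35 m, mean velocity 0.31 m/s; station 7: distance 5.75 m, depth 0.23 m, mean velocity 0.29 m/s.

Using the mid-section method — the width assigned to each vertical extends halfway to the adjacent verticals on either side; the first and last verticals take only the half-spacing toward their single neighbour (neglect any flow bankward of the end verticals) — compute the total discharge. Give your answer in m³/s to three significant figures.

1.88 m³/s

w_1 = (1.16 − 0.52)/2 = 0.32 m; q_1 = 0.42 × 0.23 × 0.32 = 0.03091 m³/s
w_2 = (2.44 − 0.52)/2 = 0.96 m; q_2 = 0.38 × 0.54 × 0.96 = 0.1970 m³/s
w_3 = (2.80 − 1.16)/2 = 0.82 m; q_3 = 0.57 × 1.18 × 0.82 = 0.5515 m³/s
w_4 = (3.12 − 2.44)/2 = 0.34 m; q_4 = 0.63 × 1.22 × 0.34 = 0.2613 m³/s
w_5 = (5.40 − 2.80)/2 = 1.3 m; q_5 = 0.53 × 1.00 × 1.3 = 0.6890 m³/s
w_6 = (5.75 − 3.12)/2 = 1.315 m; q_6 = 0.31 × 0.35 × 1.315 = 0.1427 m³/s
w_7 = (5.75 − 5.40)/2 = 0.175 m; q_7 = 0.29 × 0.23 × 0.175 = 0.01167 m³/s
Q = Σ qᵢ = 1.884 m³/s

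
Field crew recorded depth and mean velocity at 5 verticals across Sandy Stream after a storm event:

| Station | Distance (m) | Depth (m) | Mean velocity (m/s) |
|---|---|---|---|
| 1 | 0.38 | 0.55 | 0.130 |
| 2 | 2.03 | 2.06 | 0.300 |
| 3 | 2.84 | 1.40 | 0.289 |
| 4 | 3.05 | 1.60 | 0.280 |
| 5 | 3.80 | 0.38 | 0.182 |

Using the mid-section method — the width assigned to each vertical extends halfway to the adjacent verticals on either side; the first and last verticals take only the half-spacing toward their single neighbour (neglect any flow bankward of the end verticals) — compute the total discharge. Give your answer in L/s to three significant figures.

1270 L/s

w_1 = (2.03 − 0.38)/2 = 0.825 m; q_1 = 0.130 × 0.55 × 0.825 = 0.05899 m³/s
w_2 = (2.84 − 0.38)/2 = 1.23 m; q_2 = 0.300 × 2.06 × 1.23 = 0.7601 m³/s
w_3 = (3.05 − 2.03)/2 = 0.51 m; q_3 = 0.289 × 1.40 × 0.51 = 0.2063 m³/s
w_4 = (3.80 − 2.84)/2 = 0.48 m; q_4 = 0.280 × 1.60 × 0.48 = 0.2150 m³/s
w_5 = (3.80 − 3.05)/2 = 0.375 m; q_5 = 0.182 × 0.38 × 0.375 = 0.02594 m³/s
Q = Σ qᵢ = 1.266 m³/s
= 1.266 × 1000 = 1266 L/s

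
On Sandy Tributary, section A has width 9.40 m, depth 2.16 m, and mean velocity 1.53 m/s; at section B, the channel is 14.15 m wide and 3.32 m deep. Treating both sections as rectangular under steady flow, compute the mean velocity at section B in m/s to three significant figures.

Q = A₁V₁ = (9.40×2.16) × 1.53 = 31.07 m³/s
A₂ = 14.15 × 3.32 = 46.98 m²
V₂ = Q/A₂ = 31.07/46.98 = 0.6613 m/s

0.661 m/s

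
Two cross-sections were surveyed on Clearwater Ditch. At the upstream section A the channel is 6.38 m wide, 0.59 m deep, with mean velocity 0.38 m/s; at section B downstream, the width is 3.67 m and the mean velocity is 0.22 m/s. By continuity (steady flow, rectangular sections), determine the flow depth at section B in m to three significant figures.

1.77 m

Q = A₁V₁ = (6.38×0.59) × 0.38 = 1.430 m³/s
d₂ = Q/(b₂ V₂) = 1.430/(3.67×0.22) = 1.772 m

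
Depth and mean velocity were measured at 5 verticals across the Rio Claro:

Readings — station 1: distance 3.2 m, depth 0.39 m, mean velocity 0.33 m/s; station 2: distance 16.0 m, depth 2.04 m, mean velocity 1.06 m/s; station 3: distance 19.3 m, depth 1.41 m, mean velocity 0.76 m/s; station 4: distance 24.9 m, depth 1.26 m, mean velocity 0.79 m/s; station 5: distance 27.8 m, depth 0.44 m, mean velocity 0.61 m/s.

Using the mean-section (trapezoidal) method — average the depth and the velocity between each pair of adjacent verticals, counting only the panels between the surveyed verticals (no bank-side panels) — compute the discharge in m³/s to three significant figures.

Panel 1-2: Δb = 12.8 m, d̄ = (0.39+2.04)/2 = 1.215, v̄ = (0.33+1.06)/2 = 0.695 → q = 12.8×1.215×0.695 = 10.81 m³/s
Panel 2-3: Δb = 3.3 m, d̄ = (2.04+1.41)/2 = 1.725, v̄ = (1.06+0.76)/2 = 0.91 → q = 3.3×1.725×0.91 = 5.180 m³/s
Panel 3-4: Δb = 5.6 m, d̄ = (1.41+1.26)/2 = 1.335, v̄ = (0.76+0.79)/2 = 0.775 → q = 5.6×1.335×0.775 = 5.794 m³/s
Panel 4-5: Δb = 2.9 m, d̄ = (1.26+0.44)/2 = 0.85, v̄ = (0.79+0.61)/2 = 0.7 → q = 2.9×0.85×0.7 = 1.726 m³/s
Q = Σ q = 23.51 m³/s

23.5 m³/s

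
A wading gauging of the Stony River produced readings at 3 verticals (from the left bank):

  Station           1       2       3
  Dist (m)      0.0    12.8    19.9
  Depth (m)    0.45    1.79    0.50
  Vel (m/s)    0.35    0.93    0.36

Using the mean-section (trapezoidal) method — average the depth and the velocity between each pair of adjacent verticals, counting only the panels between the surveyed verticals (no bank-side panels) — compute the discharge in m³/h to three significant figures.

Panel 1-2: Δb = 12.8 m, d̄ = (0.45+1.79)/2 = 1.12, v̄ = (0.35+0.93)/2 = 0.64 → q = 12.8×1.12×0.64 = 9.175 m³/s
Panel 2-3: Δb = 7.1 m, d̄ = (1.79+0.50)/2 = 1.145, v̄ = (0.93+0.36)/2 = 0.645 → q = 7.1×1.145×0.645 = 5.244 m³/s
Q = Σ q = 14.42 m³/s
= 14.42 × 3600 = 51910 m³/h

51900 m³/h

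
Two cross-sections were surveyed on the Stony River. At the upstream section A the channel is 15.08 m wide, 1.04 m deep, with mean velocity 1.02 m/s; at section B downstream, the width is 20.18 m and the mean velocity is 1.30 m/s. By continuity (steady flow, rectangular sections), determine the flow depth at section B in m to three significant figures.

0.610 m

Q = A₁V₁ = (15.08×1.04) × 1.02 = 16.00 m³/s
d₂ = Q/(b₂ V₂) = 16.00/(20.18×1.30) = 0.6098 m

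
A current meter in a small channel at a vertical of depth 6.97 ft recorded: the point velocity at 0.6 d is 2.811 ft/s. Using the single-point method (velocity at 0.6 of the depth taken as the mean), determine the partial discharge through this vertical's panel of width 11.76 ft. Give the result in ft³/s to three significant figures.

230 ft³/s

v̄ = v₀.₆ = 2.811 ft/s
q = v̄ × d × w = 2.811 × 6.97 × 11.76 = 230.4 ft³/s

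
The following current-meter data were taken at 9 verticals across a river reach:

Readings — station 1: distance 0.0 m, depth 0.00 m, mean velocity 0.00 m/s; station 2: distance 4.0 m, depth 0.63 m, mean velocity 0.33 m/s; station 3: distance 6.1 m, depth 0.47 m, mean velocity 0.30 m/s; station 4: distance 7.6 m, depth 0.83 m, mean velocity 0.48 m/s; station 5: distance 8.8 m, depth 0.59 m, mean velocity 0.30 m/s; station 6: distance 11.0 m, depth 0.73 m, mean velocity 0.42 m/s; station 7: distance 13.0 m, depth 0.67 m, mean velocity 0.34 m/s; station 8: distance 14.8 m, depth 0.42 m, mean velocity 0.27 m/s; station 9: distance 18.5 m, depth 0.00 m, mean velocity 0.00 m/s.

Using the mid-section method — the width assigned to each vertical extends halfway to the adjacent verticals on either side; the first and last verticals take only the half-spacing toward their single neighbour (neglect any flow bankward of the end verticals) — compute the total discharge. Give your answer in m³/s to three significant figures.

w_2 = (6.1 − 0.0)/2 = 3.05 m; q_2 = 0.33 × 0.63 × 3.05 = 0.6341 m³/s
w_3 = (7.6 − 4.0)/2 = 1.8 m; q_3 = 0.30 × 0.47 × 1.8 = 0.2538 m³/s
w_4 = (8.8 − 6.1)/2 = 1.35 m; q_4 = 0.48 × 0.83 × 1.35 = 0.5378 m³/s
w_5 = (11.0 − 7.6)/2 = 1.7 m; q_5 = 0.30 × 0.59 × 1.7 = 0.3009 m³/s
w_6 = (13.0 − 8.8)/2 = 2.1 m; q_6 = 0.42 × 0.73 × 2.1 = 0.6439 m³/s
w_7 = (14.8 − 11.0)/2 = 1.9 m; q_7 = 0.34 × 0.67 × 1.9 = 0.4328 m³/s
w_8 = (18.5 − 13.0)/2 = 2.75 m; q_8 = 0.27 × 0.42 × 2.75 = 0.3119 m³/s
Stations 1, 9 contribute zero (depth or velocity is 0).
Q = Σ qᵢ = 3.115 m³/s

3.12 m³/s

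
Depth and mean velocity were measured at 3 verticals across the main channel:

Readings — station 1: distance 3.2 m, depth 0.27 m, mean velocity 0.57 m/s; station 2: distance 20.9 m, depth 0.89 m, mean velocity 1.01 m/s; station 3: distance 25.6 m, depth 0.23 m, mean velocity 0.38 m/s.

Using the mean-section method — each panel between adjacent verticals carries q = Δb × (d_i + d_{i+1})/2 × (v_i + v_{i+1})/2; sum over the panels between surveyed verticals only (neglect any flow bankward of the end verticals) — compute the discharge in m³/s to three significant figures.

Panel 1-2: Δb = 17.7 m, d̄ = (0.27+0.89)/2 = 0.58, v̄ = (0.57+1.01)/2 = 0.79 → q = 17.7×0.58×0.79 = 8.110 m³/s
Panel 2-3: Δb = 4.7 m, d̄ = (0.89+0.23)/2 = 0.56, v̄ = (1.01+0.38)/2 = 0.695 → q = 4.7×0.56×0.695 = 1.829 m³/s
Q = Σ q = 9.939 m³/s

9.94 m³/s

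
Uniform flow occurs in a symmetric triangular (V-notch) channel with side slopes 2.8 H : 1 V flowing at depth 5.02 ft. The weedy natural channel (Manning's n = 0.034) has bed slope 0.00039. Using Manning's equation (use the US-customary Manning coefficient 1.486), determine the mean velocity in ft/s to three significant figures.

A = z·y² = 2.8×5.02² = 70.56 ft²
P = 2y√(1+z²) = 2×5.02×√(1+2.8²) = 29.85 ft
R = A/P = 70.56/29.85 = 2.364 ft
Q = (1.486/n)·A·R^(2/3)·S^(1/2) = (1.486/0.034) × 70.56 × 2.364^(2/3) × 0.00039^(1/2) = 108.1 ft³/s
V = Q/A = 108.1/70.56 = 1.532 ft/s

1.53 ft/s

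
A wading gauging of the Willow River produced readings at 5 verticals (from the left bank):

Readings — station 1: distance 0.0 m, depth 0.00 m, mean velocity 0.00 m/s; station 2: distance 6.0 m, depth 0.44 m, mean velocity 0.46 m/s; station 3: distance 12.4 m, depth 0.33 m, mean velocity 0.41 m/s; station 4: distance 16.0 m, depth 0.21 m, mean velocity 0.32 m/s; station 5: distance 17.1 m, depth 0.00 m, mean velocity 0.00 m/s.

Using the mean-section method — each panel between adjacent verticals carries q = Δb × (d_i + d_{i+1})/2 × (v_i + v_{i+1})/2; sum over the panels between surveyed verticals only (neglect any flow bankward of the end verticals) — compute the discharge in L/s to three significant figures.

1750 L/s

Panel 1-2: Δb = 6 m, d̄ = (0.00+0.44)/2 = 0.22, v̄ = (0.00+0.46)/2 = 0.23 → q = 6×0.22×0.23 = 0.3036 m³/s
Panel 2-3: Δb = 6.4 m, d̄ = (0.44+0.33)/2 = 0.385, v̄ = (0.46+0.41)/2 = 0.435 → q = 6.4×0.385×0.435 = 1.072 m³/s
Panel 3-4: Δb = 3.6 m, d̄ = (0.33+0.21)/2 = 0.27, v̄ = (0.41+0.32)/2 = 0.365 → q = 3.6×0.27×0.365 = 0.3548 m³/s
Panel 4-5: Δb = 1.1 m, d̄ = (0.21+0.00)/2 = 0.105, v̄ = (0.32+0.00)/2 = 0.16 → q = 1.1×0.105×0.16 = 0.01848 m³/s
Q = Σ q = 1.749 m³/s
= 1.749 × 1000 = 1749 L/s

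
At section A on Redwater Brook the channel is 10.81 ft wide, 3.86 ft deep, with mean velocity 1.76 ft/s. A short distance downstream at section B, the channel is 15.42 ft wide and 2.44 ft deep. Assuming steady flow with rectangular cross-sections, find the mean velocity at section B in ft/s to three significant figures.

Q = A₁V₁ = (10.81×3.86) × 1.76 = 73.44 ft³/s
A₂ = 15.42 × 2.44 = 37.62 ft²
V₂ = Q/A₂ = 73.44/37.62 = 1.952 ft/s

1.95 ft/s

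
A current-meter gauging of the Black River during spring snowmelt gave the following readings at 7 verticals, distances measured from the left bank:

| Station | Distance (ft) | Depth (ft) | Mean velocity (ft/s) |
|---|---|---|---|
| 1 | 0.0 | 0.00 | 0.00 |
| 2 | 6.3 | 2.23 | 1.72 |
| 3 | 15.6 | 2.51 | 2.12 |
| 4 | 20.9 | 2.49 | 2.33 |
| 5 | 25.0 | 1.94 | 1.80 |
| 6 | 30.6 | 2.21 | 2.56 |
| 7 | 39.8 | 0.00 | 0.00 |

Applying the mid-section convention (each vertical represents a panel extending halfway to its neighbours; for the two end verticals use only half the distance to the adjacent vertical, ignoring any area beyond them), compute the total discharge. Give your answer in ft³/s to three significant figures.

w_2 = (15.6 − 0.0)/2 = 7.8 ft; q_2 = 1.72 × 2.23 × 7.8 = 29.92 ft³/s
w_3 = (20.9 − 6.3)/2 = 7.3 ft; q_3 = 2.12 × 2.51 × 7.3 = 38.84 ft³/s
w_4 = (25.0 − 15.6)/2 = 4.7 ft; q_4 = 2.33 × 2.49 × 4.7 = 27.27 ft³/s
w_5 = (30.6 − 20.9)/2 = 4.85 ft; q_5 = 1.80 × 1.94 × 4.85 = 16.94 ft³/s
w_6 = (39.8 − 25.0)/2 = 7.4 ft; q_6 = 2.56 × 2.21 × 7.4 = 41.87 ft³/s
Stations 1, 7 contribute zero (depth or velocity is 0).
Q = Σ qᵢ = 154.8 ft³/s

155 ft³/s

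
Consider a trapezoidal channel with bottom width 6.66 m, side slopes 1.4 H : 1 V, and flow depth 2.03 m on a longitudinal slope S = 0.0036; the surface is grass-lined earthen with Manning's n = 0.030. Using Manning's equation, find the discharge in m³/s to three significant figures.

48.6 m³/s

A = (b + z·y)·y = (6.66 + 1.4×2.03)×2.03 = 19.29 m²
P = b + 2y√(1+z²) = 6.66 + 2×2.03×√(1+1.4²) = 13.65 m
R = A/P = 19.29/13.65 = 1.414 m
Q = (1/n)·A·R^(2/3)·S^(1/2) = (1/0.030) × 19.29 × 1.414^(2/3) × 0.0036^(1/2) = 48.59 m³/s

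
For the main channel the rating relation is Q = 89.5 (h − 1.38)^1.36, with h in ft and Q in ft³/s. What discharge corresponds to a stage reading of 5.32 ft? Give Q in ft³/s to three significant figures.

578 ft³/s

Q = 89.5 × (5.32 − 1.38)^1.36 = 89.5 × 3.94^1.36 = 577.7 ft³/s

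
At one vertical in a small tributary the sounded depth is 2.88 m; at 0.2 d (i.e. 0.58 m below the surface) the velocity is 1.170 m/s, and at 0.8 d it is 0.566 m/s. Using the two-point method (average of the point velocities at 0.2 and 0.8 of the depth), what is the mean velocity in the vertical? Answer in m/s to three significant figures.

v̄ = (1.170 + 0.566) / 2 = 0.8680 m/s

0.868 m/s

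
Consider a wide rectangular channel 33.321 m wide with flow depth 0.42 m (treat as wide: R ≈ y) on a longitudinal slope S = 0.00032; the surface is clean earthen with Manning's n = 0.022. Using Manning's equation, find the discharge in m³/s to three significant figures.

6.38 m³/s

A = b·y = 33.321 × 0.42 = 13.99 m²
Wide channel: R ≈ y = 0.42 m
Q = (1/n)·A·R^(2/3)·S^(1/2) = (1/0.022) × 13.99 × 0.4200^(2/3) × 0.00032^(1/2) = 6.382 m³/s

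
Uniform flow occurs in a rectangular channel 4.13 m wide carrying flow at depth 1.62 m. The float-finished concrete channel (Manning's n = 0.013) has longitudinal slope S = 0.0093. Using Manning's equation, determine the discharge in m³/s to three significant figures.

46.5 m³/s

A = b·y = 4.13 × 1.62 = 6.691 m²
P = b + 2y = 4.13 + 2×1.62 = 7.370 m
R = A/P = 6.691/7.370 = 0.9078 m
Q = (1/n)·A·R^(2/3)·S^(1/2) = (1/0.013) × 6.691 × 0.9078^(2/3) × 0.0093^(1/2) = 46.53 m³/s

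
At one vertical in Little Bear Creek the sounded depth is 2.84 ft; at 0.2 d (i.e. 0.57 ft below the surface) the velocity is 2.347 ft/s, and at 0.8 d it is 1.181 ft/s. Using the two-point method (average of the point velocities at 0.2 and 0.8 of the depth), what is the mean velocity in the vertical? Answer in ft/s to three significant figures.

v̄ = (2.347 + 1.181) / 2 = 1.764 ft/s

1.76 ft/s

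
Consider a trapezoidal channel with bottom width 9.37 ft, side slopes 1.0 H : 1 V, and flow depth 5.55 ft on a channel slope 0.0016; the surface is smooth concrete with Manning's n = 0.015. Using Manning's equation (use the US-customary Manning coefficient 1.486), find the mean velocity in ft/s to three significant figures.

A = (b + z·y)·y = (9.37 + 1.0×5.55)×5.55 = 82.81 ft²
P = b + 2y√(1+z²) = 9.37 + 2×5.55×√(1+1.0²) = 25.07 ft
R = A/P = 82.81/25.07 = 3.303 ft
Q = (1.486/n)·A·R^(2/3)·S^(1/2) = (1.486/0.015) × 82.81 × 3.303^(2/3) × 0.0016^(1/2) = 727.8 ft³/s
V = Q/A = 727.8/82.81 = 8.789 ft/s

8.79 ft/s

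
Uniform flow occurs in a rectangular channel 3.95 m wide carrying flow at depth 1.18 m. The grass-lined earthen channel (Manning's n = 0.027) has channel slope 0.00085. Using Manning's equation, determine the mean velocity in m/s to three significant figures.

0.882 m/s

A = b·y = 3.95 × 1.18 = 4.661 m²
P = b + 2y = 3.95 + 2×1.18 = 6.310 m
R = A/P = 4.661/6.310 = 0.7387 m
Q = (1/n)·A·R^(2/3)·S^(1/2) = (1/0.027) × 4.661 × 0.7387^(2/3) × 0.00085^(1/2) = 4.113 m³/s
V = Q/A = 4.113/4.661 = 0.8824 m/s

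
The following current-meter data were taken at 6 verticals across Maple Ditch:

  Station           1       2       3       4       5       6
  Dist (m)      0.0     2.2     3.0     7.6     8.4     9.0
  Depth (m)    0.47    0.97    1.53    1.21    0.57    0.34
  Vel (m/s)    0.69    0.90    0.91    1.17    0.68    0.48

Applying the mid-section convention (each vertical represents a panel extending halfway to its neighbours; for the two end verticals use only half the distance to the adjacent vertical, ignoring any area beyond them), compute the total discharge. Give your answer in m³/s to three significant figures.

w_1 = (2.2 − 0.0)/2 = 1.1 m; q_1 = 0.69 × 0.47 × 1.1 = 0.3567 m³/s
w_2 = (3.0 − 0.0)/2 = 1.5 m; q_2 = 0.90 × 0.97 × 1.5 = 1.310 m³/s
w_3 = (7.6 − 2.2)/2 = 2.7 m; q_3 = 0.91 × 1.53 × 2.7 = 3.759 m³/s
w_4 = (8.4 − 3.0)/2 = 2.7 m; q_4 = 1.17 × 1.21 × 2.7 = 3.822 m³/s
w_5 = (9.0 − 7.6)/2 = 0.7 m; q_5 = 0.68 × 0.57 × 0.7 = 0.2713 m³/s
w_6 = (9.0 − 8.4)/2 = 0.3 m; q_6 = 0.48 × 0.34 × 0.3 = 0.04896 m³/s
Q = Σ qᵢ = 9.568 m³/s

9.57 m³/s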